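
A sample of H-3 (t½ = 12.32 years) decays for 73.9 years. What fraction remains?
N/N₀ = (1/2)^(t/t½) = 0.01564 = 1.56%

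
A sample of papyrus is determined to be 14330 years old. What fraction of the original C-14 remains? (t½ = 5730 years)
N/N₀ = (1/2)^(t/t½) = 0.1767 = 17.7%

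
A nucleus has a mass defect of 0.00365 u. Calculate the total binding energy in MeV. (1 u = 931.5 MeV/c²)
B.E. = Δm × 931.5 = 3.4 MeV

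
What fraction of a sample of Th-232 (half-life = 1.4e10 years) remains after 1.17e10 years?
N/N₀ = (1/2)^(t/t½) = 0.5603 = 56%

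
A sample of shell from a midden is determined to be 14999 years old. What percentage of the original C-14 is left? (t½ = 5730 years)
N/N₀ = (1/2)^(t/t½) = 0.1629 = 16.3%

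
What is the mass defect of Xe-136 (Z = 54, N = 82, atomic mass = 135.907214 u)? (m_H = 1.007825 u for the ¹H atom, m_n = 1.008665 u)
Δm = Z·m_H + N·m_n − M = 1.226 u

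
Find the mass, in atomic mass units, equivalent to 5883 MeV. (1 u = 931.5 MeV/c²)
m = E/c² = 6.316 u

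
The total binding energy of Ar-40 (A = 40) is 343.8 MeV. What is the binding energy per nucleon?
B.E./A = 343.8/40 = 8.595 MeV/nucleon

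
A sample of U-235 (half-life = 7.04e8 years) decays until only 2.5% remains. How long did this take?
t = t½ × log₂(N₀/N) = 3.747e9 years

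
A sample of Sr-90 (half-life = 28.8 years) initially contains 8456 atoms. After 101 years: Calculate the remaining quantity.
N = N₀(1/2)^(t/t½) = 743.8 atoms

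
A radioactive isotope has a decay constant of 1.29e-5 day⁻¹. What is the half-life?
t½ = ln(2)/λ = 53730 days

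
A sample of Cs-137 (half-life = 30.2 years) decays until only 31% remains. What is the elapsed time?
t = t½ × log₂(N₀/N) = 51.03 years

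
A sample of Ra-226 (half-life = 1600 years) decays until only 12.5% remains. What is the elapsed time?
t = t½ × log₂(N₀/N) = 4800 years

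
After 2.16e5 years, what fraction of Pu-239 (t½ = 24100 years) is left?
N/N₀ = (1/2)^(t/t½) = 0.002004 = 0.2%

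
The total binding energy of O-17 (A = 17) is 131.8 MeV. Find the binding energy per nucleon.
B.E./A = 131.8/17 = 7.753 MeV/nucleon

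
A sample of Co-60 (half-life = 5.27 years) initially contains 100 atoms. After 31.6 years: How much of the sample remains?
N = N₀(1/2)^(t/t½) = 1.567 atoms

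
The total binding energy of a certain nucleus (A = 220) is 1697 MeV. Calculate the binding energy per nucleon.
B.E./A = 1697/220 = 7.714 MeV/nucleon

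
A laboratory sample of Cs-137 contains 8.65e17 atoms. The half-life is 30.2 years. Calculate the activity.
A = λN = 1.985e16 decays/year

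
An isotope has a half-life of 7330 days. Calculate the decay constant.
λ = ln(2)/t½ = 9.456e-5 day⁻¹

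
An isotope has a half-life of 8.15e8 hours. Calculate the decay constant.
λ = ln(2)/t½ = 8.505e-10 hour⁻¹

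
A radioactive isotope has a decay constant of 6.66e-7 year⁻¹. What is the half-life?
t½ = ln(2)/λ = 1.041e6 years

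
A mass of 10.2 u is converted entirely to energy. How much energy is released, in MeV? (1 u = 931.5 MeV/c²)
E = mc² = 9501 MeV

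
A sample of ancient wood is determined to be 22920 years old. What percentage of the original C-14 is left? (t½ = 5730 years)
N/N₀ = (1/2)^(t/t½) = 0.0625 = 6.25%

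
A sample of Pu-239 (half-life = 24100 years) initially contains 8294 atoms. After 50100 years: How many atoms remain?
N = N₀(1/2)^(t/t½) = 1963 atoms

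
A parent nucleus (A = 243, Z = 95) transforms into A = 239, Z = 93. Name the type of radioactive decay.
ΔA = -4, ΔZ = -2 ⇒ alpha decay (α)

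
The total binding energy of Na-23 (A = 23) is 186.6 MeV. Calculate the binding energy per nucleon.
B.E./A = 186.6/23 = 8.113 MeV/nucleon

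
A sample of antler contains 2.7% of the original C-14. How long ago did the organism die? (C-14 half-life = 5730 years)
Age = t½ × log₂(1/ratio) = 29860 years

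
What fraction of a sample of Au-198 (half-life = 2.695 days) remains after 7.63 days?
N/N₀ = (1/2)^(t/t½) = 0.1405 = 14.1%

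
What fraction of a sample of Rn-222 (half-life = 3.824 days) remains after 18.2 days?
N/N₀ = (1/2)^(t/t½) = 0.03692 = 3.69%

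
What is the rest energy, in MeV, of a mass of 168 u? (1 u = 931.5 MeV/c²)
E = mc² = 1.565e5 MeV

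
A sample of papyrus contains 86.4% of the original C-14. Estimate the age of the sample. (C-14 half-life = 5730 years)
Age = t½ × log₂(1/ratio) = 1208 years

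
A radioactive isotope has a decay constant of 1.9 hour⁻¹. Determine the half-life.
t½ = ln(2)/λ = 0.3648 hours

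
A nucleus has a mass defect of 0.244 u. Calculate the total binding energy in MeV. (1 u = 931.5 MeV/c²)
B.E. = Δm × 931.5 = 227.3 MeV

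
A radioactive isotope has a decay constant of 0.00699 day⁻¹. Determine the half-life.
t½ = ln(2)/λ = 99.16 days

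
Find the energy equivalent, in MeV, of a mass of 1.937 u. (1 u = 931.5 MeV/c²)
E = mc² = 1804 MeV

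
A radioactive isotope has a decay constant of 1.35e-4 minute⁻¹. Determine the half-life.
t½ = ln(2)/λ = 5134 minutes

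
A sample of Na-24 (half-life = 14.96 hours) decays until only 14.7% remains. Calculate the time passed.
t = t½ × log₂(N₀/N) = 41.38 hours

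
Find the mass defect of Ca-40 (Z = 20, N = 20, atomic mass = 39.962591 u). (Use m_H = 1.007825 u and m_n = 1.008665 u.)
Δm = Z·m_H + N·m_n − M = 0.3672 u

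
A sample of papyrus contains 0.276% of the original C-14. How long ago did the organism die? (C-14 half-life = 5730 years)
Age = t½ × log₂(1/ratio) = 48710 years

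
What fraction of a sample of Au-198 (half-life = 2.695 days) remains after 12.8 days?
N/N₀ = (1/2)^(t/t½) = 0.03717 = 3.72%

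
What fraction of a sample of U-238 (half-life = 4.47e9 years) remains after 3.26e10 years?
N/N₀ = (1/2)^(t/t½) = 0.006376 = 0.638%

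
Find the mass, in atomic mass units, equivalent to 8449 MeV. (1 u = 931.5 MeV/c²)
m = E/c² = 9.07 u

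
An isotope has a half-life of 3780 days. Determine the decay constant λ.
λ = ln(2)/t½ = 1.834e-4 day⁻¹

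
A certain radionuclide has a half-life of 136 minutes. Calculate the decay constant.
λ = ln(2)/t½ = 0.005097 minute⁻¹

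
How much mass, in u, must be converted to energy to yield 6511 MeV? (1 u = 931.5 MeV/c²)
m = E/c² = 6.99 u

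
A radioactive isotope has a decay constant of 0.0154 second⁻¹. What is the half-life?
t½ = ln(2)/λ = 45.01 seconds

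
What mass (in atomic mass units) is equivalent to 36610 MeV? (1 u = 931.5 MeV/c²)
m = E/c² = 39.3 u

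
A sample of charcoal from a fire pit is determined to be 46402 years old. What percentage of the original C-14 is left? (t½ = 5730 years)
N/N₀ = (1/2)^(t/t½) = 0.00365 = 0.365%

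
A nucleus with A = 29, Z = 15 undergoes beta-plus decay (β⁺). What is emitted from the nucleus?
β⁺: positron (e⁺) + neutrino (νₑ)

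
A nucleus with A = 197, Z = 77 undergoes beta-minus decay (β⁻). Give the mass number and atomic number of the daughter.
Daughter: A = 197, Z = 78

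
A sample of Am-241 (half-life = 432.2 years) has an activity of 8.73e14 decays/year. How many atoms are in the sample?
N = A/λ = 5.443e17 atoms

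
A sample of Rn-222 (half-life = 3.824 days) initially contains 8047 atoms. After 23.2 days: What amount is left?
N = N₀(1/2)^(t/t½) = 120 atoms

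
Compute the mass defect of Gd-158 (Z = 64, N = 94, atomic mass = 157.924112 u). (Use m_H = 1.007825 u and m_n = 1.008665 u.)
Δm = Z·m_H + N·m_n − M = 1.391 u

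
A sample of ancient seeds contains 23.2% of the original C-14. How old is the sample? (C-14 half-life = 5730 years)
Age = t½ × log₂(1/ratio) = 12080 years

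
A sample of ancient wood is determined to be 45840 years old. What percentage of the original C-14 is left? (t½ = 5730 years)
N/N₀ = (1/2)^(t/t½) = 0.003906 = 0.391%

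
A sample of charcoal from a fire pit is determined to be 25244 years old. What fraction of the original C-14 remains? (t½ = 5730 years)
N/N₀ = (1/2)^(t/t½) = 0.04718 = 4.72%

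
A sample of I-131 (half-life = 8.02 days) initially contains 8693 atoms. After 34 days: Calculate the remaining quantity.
N = N₀(1/2)^(t/t½) = 460.2 atoms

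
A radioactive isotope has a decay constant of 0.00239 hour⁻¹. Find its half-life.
t½ = ln(2)/λ = 290 hours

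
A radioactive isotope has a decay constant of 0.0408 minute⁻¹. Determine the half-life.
t½ = ln(2)/λ = 16.99 minutes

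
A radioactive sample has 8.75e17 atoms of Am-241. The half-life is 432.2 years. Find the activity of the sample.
A = λN = 1.403e15 decays/year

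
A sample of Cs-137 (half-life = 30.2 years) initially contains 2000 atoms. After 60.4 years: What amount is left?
N = N₀(1/2)^(t/t½) = 500 atoms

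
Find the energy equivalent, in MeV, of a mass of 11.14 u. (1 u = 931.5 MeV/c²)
E = mc² = 10380 MeV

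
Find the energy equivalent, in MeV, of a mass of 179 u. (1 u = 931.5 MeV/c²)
E = mc² = 1.667e5 MeV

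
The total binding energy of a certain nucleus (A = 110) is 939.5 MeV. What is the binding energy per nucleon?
B.E./A = 939.5/110 = 8.541 MeV/nucleon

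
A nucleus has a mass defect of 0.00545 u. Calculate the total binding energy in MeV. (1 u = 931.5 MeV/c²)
B.E. = Δm × 931.5 = 5.077 MeV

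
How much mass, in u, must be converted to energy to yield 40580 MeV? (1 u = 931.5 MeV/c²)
m = E/c² = 43.56 u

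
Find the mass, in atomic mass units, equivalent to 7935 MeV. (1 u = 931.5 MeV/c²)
m = E/c² = 8.519 u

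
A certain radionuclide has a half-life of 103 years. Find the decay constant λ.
λ = ln(2)/t½ = 0.00673 year⁻¹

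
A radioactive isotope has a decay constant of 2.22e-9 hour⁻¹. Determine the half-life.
t½ = ln(2)/λ = 3.122e8 hours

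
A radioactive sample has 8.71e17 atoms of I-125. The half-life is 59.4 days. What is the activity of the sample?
A = λN = 1.016e16 decays/day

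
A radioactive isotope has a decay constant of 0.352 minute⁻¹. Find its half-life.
t½ = ln(2)/λ = 1.969 minutes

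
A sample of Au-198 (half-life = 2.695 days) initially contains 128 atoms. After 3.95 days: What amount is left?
N = N₀(1/2)^(t/t½) = 46.34 atoms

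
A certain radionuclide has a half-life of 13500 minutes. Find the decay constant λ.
λ = ln(2)/t½ = 5.134e-5 minute⁻¹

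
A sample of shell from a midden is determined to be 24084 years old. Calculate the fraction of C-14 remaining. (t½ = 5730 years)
N/N₀ = (1/2)^(t/t½) = 0.05429 = 5.43%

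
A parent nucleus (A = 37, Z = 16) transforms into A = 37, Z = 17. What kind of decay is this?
ΔA = 0, ΔZ = +1 ⇒ beta-minus decay (β⁻)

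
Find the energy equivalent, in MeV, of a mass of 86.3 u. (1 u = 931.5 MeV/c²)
E = mc² = 80390 MeV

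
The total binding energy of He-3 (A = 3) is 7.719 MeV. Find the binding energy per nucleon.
B.E./A = 7.719/3 = 2.573 MeV/nucleon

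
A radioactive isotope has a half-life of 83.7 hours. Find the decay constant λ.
λ = ln(2)/t½ = 0.008281 hour⁻¹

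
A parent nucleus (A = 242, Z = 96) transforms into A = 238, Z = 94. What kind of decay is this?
ΔA = -4, ΔZ = -2 ⇒ alpha decay (α)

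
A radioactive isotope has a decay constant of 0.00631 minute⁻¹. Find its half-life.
t½ = ln(2)/λ = 109.8 minutes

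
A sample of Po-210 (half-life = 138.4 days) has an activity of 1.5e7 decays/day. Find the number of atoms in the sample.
N = A/λ = 2.995e9 atoms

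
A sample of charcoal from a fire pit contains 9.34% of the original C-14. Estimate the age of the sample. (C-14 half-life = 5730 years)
Age = t½ × log₂(1/ratio) = 19600 years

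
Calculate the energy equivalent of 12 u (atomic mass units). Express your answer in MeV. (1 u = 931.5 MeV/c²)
E = mc² = 11180 MeV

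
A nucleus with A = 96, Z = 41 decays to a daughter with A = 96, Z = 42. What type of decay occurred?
ΔA = 0, ΔZ = +1 ⇒ beta-minus decay (β⁻)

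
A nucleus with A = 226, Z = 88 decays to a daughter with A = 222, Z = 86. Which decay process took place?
ΔA = -4, ΔZ = -2 ⇒ alpha decay (α)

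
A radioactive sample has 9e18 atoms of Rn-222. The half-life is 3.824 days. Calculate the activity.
A = λN = 1.631e18 decays/day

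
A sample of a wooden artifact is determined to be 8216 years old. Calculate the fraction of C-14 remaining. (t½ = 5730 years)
N/N₀ = (1/2)^(t/t½) = 0.3701 = 37%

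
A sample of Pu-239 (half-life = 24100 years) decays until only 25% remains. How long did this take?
t = t½ × log₂(N₀/N) = 48200 years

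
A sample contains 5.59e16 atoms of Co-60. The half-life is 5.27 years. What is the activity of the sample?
A = λN = 7.352e15 decays/year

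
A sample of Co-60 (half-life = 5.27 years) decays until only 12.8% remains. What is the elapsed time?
t = t½ × log₂(N₀/N) = 15.63 years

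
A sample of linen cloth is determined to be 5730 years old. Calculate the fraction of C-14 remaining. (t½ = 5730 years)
N/N₀ = (1/2)^(t/t½) = 0.5 = 50%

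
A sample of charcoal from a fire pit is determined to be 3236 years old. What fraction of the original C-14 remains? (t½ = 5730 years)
N/N₀ = (1/2)^(t/t½) = 0.6761 = 67.6%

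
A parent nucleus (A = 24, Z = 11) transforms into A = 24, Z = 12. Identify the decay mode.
ΔA = 0, ΔZ = +1 ⇒ beta-minus decay (β⁻)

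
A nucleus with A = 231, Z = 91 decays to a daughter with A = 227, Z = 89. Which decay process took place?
ΔA = -4, ΔZ = -2 ⇒ alpha decay (α)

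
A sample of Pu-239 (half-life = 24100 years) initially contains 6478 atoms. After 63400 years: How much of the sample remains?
N = N₀(1/2)^(t/t½) = 1046 atoms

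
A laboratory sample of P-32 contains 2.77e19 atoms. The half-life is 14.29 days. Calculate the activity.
A = λN = 1.344e18 decays/day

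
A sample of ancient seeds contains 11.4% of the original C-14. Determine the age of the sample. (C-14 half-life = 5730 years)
Age = t½ × log₂(1/ratio) = 17950 years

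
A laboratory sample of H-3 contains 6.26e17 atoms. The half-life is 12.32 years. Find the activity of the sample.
A = λN = 3.522e16 decays/year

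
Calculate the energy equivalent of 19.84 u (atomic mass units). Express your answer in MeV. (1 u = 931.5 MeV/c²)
E = mc² = 18480 MeV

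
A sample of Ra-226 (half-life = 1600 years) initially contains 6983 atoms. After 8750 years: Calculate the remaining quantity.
N = N₀(1/2)^(t/t½) = 157.7 atoms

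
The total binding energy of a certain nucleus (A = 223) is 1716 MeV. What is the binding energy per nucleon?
B.E./A = 1716/223 = 7.695 MeV/nucleon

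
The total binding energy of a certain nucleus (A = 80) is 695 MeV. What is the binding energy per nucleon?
B.E./A = 695/80 = 8.688 MeV/nucleon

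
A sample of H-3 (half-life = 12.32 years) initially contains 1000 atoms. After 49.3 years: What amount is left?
N = N₀(1/2)^(t/t½) = 62.43 atoms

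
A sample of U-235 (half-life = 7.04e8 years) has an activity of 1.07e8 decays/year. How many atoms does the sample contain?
N = A/λ = 1.087e17 atoms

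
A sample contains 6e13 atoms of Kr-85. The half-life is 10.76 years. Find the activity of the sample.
A = λN = 3.865e12 decays/year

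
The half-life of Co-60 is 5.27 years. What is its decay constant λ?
λ = ln(2)/t½ = 0.1315 year⁻¹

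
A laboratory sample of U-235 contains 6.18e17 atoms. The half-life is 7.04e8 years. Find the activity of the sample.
A = λN = 6.085e8 decays/year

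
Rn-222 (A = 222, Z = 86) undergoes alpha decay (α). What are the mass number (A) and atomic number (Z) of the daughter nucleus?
Daughter: A = 218, Z = 84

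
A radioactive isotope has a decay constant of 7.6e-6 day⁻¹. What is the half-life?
t½ = ln(2)/λ = 91200 days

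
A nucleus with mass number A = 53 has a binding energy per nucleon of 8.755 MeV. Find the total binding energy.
B.E. = 8.755 × 53 = 464 MeV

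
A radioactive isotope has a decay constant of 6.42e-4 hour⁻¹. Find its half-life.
t½ = ln(2)/λ = 1080 hours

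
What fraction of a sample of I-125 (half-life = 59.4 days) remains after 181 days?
N/N₀ = (1/2)^(t/t½) = 0.121 = 12.1%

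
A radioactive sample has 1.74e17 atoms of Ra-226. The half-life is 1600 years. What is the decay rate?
A = λN = 7.538e13 decays/year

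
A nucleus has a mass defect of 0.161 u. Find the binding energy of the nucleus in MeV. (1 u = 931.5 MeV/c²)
B.E. = Δm × 931.5 = 150 MeV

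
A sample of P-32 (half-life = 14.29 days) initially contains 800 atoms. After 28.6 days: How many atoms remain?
N = N₀(1/2)^(t/t½) = 199.8 atoms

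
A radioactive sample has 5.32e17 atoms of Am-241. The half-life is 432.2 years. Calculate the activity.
A = λN = 8.532e14 decays/year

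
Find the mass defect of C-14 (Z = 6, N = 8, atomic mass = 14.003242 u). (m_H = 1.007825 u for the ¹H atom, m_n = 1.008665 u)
Δm = Z·m_H + N·m_n − M = 0.113 u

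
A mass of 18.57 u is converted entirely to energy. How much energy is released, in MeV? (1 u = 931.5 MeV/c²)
E = mc² = 17300 MeV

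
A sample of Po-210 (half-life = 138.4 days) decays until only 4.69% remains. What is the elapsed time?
t = t½ × log₂(N₀/N) = 610.9 days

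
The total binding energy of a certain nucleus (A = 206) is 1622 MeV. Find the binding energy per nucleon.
B.E./A = 1622/206 = 7.874 MeV/nucleon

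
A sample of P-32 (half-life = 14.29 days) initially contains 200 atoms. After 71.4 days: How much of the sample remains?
N = N₀(1/2)^(t/t½) = 6.265 atoms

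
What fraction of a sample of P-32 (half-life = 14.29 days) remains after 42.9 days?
N/N₀ = (1/2)^(t/t½) = 0.1248 = 12.5%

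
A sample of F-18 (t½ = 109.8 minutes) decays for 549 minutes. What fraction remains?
N/N₀ = (1/2)^(t/t½) = 0.03125 = 3.12%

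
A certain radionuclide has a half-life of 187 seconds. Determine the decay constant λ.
λ = ln(2)/t½ = 0.003707 second⁻¹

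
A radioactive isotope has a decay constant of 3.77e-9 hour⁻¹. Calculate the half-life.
t½ = ln(2)/λ = 1.839e8 hours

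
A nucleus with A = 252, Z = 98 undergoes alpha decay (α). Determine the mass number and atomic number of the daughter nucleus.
Daughter: A = 248, Z = 96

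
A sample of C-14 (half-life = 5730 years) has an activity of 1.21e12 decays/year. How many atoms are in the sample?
N = A/λ = 1e16 atoms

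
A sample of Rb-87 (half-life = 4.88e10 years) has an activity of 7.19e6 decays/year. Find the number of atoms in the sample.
N = A/λ = 5.062e17 atoms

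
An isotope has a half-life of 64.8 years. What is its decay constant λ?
λ = ln(2)/t½ = 0.0107 year⁻¹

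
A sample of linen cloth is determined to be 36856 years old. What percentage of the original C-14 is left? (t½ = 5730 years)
N/N₀ = (1/2)^(t/t½) = 0.01158 = 1.16%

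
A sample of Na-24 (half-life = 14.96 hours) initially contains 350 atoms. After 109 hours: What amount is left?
N = N₀(1/2)^(t/t½) = 2.243 atoms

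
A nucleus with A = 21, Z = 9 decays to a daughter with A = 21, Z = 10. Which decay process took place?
ΔA = 0, ΔZ = +1 ⇒ beta-minus decay (β⁻)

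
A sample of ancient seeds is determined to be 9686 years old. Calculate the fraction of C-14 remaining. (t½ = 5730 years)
N/N₀ = (1/2)^(t/t½) = 0.3098 = 31%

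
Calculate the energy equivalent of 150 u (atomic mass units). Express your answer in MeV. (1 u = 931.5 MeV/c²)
E = mc² = 1.397e5 MeV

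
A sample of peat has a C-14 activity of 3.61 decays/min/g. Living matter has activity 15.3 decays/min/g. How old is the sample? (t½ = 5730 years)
Age = t½ × log₂(A₀/A) = 11940 years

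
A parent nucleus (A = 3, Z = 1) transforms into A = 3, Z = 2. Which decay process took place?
ΔA = 0, ΔZ = +1 ⇒ beta-minus decay (β⁻)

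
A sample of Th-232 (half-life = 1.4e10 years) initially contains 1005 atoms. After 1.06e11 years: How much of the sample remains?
N = N₀(1/2)^(t/t½) = 5.284 atoms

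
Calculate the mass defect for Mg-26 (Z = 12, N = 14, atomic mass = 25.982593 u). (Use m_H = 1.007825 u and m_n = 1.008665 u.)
Δm = Z·m_H + N·m_n − M = 0.2326 u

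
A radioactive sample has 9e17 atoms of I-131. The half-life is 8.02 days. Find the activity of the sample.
A = λN = 7.778e16 decays/day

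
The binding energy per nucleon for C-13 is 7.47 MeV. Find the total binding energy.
B.E. = 7.47 × 13 = 97.11 MeV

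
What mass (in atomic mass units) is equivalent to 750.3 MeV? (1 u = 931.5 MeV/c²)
m = E/c² = 0.8055 u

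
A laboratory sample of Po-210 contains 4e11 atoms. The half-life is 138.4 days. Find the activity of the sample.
A = λN = 2.003e9 decays/day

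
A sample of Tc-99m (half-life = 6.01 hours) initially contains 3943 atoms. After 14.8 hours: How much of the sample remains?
N = N₀(1/2)^(t/t½) = 715.4 atoms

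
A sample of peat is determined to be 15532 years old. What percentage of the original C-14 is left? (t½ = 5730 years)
N/N₀ = (1/2)^(t/t½) = 0.1528 = 15.3%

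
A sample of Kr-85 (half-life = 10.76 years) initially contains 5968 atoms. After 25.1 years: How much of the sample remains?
N = N₀(1/2)^(t/t½) = 1185 atoms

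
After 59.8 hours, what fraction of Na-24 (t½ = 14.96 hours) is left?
N/N₀ = (1/2)^(t/t½) = 0.06262 = 6.26%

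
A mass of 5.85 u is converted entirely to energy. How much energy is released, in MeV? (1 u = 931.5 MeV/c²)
E = mc² = 5449 MeV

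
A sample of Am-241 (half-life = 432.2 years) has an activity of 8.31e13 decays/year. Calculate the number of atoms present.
N = A/λ = 5.182e16 atoms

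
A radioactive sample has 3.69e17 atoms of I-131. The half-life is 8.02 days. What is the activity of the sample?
A = λN = 3.189e16 decays/day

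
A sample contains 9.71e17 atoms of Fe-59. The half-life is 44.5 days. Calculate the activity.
A = λN = 1.512e16 decays/day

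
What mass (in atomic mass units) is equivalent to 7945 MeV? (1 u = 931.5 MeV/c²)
m = E/c² = 8.529 u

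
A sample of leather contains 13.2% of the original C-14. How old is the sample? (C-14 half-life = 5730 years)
Age = t½ × log₂(1/ratio) = 16740 years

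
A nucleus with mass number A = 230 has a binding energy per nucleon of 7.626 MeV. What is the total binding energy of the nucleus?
B.E. = 7.626 × 230 = 1754 MeV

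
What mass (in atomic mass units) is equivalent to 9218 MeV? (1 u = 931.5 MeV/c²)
m = E/c² = 9.896 u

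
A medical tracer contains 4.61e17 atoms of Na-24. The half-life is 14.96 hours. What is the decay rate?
A = λN = 2.136e16 decays/hour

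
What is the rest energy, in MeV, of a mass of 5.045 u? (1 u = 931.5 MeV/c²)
E = mc² = 4699 MeV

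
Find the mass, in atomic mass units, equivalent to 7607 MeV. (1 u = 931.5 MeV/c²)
m = E/c² = 8.166 u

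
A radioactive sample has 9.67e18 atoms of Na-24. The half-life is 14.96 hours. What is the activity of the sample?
A = λN = 4.48e17 decays/hour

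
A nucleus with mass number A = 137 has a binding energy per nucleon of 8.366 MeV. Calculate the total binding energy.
B.E. = 8.366 × 137 = 1146 MeV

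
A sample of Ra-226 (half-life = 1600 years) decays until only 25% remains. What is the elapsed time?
t = t½ × log₂(N₀/N) = 3200 years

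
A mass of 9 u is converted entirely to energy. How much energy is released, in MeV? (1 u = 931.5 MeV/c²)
E = mc² = 8384 MeV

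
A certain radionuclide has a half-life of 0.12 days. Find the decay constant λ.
λ = ln(2)/t½ = 5.776 day⁻¹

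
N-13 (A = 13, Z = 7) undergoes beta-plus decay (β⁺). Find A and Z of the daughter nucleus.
Daughter: A = 13, Z = 6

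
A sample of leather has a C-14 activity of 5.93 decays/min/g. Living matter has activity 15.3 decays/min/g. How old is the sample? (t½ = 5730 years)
Age = t½ × log₂(A₀/A) = 7835 years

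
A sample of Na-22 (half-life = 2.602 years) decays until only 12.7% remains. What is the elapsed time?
t = t½ × log₂(N₀/N) = 7.746 years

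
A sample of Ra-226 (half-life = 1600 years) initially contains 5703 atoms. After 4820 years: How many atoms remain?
N = N₀(1/2)^(t/t½) = 706.7 atoms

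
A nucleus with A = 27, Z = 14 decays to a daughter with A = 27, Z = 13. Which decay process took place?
ΔA = 0, ΔZ = -1 ⇒ beta-plus decay (β⁺) or electron capture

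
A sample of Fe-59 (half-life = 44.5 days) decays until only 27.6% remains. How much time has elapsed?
t = t½ × log₂(N₀/N) = 82.65 days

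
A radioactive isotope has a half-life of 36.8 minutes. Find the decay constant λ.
λ = ln(2)/t½ = 0.01884 minute⁻¹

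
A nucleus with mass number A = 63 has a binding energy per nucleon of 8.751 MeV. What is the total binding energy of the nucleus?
B.E. = 8.751 × 63 = 551.3 MeV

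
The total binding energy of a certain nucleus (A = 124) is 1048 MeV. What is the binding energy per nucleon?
B.E./A = 1048/124 = 8.452 MeV/nucleon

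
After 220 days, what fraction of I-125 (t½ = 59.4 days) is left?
N/N₀ = (1/2)^(t/t½) = 0.07675 = 7.67%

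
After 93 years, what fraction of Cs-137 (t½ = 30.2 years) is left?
N/N₀ = (1/2)^(t/t½) = 0.1183 = 11.8%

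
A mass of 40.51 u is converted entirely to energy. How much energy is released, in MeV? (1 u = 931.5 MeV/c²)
E = mc² = 37740 MeV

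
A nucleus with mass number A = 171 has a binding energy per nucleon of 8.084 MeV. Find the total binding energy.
B.E. = 8.084 × 171 = 1382 MeV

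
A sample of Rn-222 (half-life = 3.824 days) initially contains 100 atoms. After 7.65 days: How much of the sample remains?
N = N₀(1/2)^(t/t½) = 24.99 atoms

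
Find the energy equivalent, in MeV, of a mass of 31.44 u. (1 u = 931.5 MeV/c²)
E = mc² = 29290 MeV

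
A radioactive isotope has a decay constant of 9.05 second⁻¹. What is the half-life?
t½ = ln(2)/λ = 0.07659 seconds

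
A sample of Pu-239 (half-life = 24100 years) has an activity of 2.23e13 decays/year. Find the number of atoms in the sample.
N = A/λ = 7.753e17 atoms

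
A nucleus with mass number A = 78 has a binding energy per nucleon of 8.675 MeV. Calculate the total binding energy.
B.E. = 8.675 × 78 = 676.7 MeV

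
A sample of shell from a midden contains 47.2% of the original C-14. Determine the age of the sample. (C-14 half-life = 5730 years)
Age = t½ × log₂(1/ratio) = 6206 years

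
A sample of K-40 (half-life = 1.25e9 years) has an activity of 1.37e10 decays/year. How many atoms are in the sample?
N = A/λ = 2.471e19 atoms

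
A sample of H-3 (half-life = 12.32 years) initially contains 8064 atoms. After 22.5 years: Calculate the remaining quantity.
N = N₀(1/2)^(t/t½) = 2274 atoms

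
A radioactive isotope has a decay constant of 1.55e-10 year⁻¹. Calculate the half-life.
t½ = ln(2)/λ = 4.472e9 years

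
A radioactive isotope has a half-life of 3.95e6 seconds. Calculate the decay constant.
λ = ln(2)/t½ = 1.755e-7 second⁻¹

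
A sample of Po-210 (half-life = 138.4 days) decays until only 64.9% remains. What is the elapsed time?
t = t½ × log₂(N₀/N) = 86.32 days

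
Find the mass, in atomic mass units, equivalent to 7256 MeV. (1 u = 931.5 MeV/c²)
m = E/c² = 7.79 u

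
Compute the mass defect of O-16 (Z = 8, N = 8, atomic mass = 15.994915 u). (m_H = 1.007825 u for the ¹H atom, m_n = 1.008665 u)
Δm = Z·m_H + N·m_n − M = 0.137 u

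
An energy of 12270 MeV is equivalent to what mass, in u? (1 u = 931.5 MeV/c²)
m = E/c² = 13.17 u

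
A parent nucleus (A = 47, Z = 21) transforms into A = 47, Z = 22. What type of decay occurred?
ΔA = 0, ΔZ = +1 ⇒ beta-minus decay (β⁻)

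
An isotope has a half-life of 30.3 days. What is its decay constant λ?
λ = ln(2)/t½ = 0.02288 day⁻¹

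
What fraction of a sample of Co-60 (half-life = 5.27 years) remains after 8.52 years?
N/N₀ = (1/2)^(t/t½) = 0.3261 = 32.6%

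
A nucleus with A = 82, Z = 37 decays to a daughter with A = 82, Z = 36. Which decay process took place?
ΔA = 0, ΔZ = -1 ⇒ beta-plus decay (β⁺) or electron capture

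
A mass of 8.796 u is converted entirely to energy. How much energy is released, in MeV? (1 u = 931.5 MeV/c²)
E = mc² = 8193 MeV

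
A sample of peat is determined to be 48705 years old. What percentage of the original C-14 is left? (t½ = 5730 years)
N/N₀ = (1/2)^(t/t½) = 0.002762 = 0.276%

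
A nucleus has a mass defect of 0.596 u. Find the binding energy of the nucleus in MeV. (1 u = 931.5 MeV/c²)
B.E. = Δm × 931.5 = 555.2 MeV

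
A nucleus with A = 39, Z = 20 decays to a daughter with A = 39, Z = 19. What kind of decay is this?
ΔA = 0, ΔZ = -1 ⇒ beta-plus decay (β⁺) or electron capture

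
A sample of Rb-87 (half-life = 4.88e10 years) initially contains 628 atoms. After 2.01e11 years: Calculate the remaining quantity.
N = N₀(1/2)^(t/t½) = 36.15 atoms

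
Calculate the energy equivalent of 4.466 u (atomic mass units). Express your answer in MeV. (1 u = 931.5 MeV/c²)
E = mc² = 4160 MeV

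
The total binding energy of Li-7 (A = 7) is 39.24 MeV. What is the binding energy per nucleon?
B.E./A = 39.24/7 = 5.606 MeV/nucleon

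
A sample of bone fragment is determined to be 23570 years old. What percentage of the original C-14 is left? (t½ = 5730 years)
N/N₀ = (1/2)^(t/t½) = 0.05777 = 5.78%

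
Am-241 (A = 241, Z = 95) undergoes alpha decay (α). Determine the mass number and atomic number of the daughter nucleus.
Daughter: A = 237, Z = 93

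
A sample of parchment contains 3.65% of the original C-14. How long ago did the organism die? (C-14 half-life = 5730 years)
Age = t½ × log₂(1/ratio) = 27370 years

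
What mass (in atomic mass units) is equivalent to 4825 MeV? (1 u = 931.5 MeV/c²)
m = E/c² = 5.18 u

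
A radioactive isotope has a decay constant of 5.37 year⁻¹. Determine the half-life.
t½ = ln(2)/λ = 0.1291 years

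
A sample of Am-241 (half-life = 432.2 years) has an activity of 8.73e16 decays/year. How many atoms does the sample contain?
N = A/λ = 5.443e19 atoms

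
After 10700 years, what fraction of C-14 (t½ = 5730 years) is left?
N/N₀ = (1/2)^(t/t½) = 0.2741 = 27.4%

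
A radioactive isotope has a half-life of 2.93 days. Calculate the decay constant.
λ = ln(2)/t½ = 0.2366 day⁻¹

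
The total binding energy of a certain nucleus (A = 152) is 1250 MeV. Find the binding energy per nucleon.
B.E./A = 1250/152 = 8.224 MeV/nucleon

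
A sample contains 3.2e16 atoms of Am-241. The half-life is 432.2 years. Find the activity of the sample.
A = λN = 5.132e13 decays/year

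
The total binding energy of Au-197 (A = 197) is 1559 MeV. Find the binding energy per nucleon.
B.E./A = 1559/197 = 7.914 MeV/nucleon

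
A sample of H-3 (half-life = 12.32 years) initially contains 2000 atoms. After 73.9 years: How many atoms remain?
N = N₀(1/2)^(t/t½) = 31.29 atoms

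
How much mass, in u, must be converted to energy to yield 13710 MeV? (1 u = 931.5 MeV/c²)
m = E/c² = 14.72 u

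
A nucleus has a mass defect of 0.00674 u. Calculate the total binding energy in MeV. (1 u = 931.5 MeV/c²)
B.E. = Δm × 931.5 = 6.278 MeV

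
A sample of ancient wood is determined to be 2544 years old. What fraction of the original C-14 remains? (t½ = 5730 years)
N/N₀ = (1/2)^(t/t½) = 0.7351 = 73.5%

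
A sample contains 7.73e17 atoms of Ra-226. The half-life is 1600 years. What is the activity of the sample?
A = λN = 3.349e14 decays/year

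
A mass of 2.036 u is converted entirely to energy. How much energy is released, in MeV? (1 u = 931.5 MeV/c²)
E = mc² = 1897 MeV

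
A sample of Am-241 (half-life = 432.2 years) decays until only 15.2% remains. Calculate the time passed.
t = t½ × log₂(N₀/N) = 1175 years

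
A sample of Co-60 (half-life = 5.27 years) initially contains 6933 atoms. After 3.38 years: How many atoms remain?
N = N₀(1/2)^(t/t½) = 4445 atoms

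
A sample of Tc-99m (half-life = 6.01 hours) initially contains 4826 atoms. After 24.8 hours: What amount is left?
N = N₀(1/2)^(t/t½) = 276.3 atoms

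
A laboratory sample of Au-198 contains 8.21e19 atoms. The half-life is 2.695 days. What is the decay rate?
A = λN = 2.112e19 decays/day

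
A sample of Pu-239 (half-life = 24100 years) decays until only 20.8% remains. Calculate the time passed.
t = t½ × log₂(N₀/N) = 54590 years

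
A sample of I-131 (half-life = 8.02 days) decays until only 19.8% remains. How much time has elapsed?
t = t½ × log₂(N₀/N) = 18.74 days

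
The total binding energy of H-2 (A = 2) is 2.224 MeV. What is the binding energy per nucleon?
B.E./A = 2.224/2 = 1.112 MeV/nucleon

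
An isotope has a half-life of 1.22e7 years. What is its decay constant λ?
λ = ln(2)/t½ = 5.682e-8 year⁻¹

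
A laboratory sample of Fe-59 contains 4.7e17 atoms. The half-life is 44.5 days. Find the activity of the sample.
A = λN = 7.321e15 decays/day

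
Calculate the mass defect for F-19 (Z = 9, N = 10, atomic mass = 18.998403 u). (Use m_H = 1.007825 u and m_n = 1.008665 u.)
Δm = Z·m_H + N·m_n − M = 0.1587 u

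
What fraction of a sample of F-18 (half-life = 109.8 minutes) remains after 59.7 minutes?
N/N₀ = (1/2)^(t/t½) = 0.686 = 68.6%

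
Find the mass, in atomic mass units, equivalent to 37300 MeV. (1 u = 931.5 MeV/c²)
m = E/c² = 40.04 u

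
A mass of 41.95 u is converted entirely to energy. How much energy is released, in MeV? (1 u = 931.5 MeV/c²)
E = mc² = 39080 MeV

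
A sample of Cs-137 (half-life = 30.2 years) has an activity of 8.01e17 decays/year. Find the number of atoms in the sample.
N = A/λ = 3.49e19 atoms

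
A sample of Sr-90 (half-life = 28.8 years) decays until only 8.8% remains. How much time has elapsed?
t = t½ × log₂(N₀/N) = 101 years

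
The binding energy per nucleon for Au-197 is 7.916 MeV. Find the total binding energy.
B.E. = 7.916 × 197 = 1559 MeV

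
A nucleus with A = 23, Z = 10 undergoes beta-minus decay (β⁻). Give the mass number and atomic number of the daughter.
Daughter: A = 23, Z = 11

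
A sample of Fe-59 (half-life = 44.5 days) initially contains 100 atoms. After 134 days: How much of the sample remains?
N = N₀(1/2)^(t/t½) = 12.4 atoms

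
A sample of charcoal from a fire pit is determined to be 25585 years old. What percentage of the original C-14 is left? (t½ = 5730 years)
N/N₀ = (1/2)^(t/t½) = 0.04528 = 4.53%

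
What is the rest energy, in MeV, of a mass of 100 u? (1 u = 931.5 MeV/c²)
E = mc² = 93150 MeV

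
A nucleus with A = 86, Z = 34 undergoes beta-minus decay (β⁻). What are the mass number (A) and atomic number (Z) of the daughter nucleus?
Daughter: A = 86, Z = 35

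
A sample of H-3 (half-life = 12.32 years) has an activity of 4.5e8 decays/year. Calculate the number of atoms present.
N = A/λ = 7.998e9 atoms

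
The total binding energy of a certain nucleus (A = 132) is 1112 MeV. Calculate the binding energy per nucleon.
B.E./A = 1112/132 = 8.424 MeV/nucleon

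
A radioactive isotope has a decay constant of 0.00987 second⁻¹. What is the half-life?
t½ = ln(2)/λ = 70.23 seconds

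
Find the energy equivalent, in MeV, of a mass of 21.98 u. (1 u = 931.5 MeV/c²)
E = mc² = 20470 MeV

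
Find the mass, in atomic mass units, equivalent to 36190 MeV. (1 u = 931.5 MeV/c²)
m = E/c² = 38.85 u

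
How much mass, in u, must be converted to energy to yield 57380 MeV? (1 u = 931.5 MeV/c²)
m = E/c² = 61.6 u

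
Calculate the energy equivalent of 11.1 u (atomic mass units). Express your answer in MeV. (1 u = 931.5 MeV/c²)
E = mc² = 10340 MeV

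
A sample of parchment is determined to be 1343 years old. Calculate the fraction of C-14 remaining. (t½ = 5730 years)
N/N₀ = (1/2)^(t/t½) = 0.85 = 85%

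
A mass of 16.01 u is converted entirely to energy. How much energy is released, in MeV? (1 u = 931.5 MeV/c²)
E = mc² = 14910 MeV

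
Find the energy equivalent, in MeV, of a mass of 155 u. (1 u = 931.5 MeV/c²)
E = mc² = 1.444e5 MeV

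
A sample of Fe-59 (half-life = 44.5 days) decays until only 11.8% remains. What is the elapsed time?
t = t½ × log₂(N₀/N) = 137.2 days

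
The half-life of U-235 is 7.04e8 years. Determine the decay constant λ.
λ = ln(2)/t½ = 9.846e-10 year⁻¹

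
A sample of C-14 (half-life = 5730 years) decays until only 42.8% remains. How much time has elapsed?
t = t½ × log₂(N₀/N) = 7015 years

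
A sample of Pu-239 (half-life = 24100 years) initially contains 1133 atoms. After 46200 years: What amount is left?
N = N₀(1/2)^(t/t½) = 300 atoms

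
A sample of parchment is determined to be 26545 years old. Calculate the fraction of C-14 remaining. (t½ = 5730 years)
N/N₀ = (1/2)^(t/t½) = 0.04031 = 4.03%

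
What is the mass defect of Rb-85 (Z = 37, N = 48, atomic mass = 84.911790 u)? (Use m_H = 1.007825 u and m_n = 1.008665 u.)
Δm = Z·m_H + N·m_n − M = 0.7937 u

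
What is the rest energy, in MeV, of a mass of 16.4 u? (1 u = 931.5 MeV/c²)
E = mc² = 15280 MeV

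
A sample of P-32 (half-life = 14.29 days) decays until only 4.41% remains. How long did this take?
t = t½ × log₂(N₀/N) = 64.35 days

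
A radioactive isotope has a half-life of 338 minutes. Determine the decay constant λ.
λ = ln(2)/t½ = 0.002051 minute⁻¹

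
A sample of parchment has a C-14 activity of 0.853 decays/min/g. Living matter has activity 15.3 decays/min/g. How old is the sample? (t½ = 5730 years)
Age = t½ × log₂(A₀/A) = 23860 years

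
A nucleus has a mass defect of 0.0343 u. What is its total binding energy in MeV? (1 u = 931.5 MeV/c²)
B.E. = Δm × 931.5 = 31.95 MeV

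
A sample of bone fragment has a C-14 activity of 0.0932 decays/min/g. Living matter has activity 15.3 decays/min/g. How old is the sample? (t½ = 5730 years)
Age = t½ × log₂(A₀/A) = 42170 years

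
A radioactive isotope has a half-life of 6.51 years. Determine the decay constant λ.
λ = ln(2)/t½ = 0.1065 year⁻¹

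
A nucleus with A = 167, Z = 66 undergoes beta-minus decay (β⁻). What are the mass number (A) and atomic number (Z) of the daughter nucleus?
Daughter: A = 167, Z = 67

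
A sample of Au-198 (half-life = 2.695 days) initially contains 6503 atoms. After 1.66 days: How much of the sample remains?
N = N₀(1/2)^(t/t½) = 4243 atoms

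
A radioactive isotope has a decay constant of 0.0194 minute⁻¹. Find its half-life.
t½ = ln(2)/λ = 35.73 minutes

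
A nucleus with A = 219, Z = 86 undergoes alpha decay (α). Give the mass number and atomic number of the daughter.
Daughter: A = 215, Z = 84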